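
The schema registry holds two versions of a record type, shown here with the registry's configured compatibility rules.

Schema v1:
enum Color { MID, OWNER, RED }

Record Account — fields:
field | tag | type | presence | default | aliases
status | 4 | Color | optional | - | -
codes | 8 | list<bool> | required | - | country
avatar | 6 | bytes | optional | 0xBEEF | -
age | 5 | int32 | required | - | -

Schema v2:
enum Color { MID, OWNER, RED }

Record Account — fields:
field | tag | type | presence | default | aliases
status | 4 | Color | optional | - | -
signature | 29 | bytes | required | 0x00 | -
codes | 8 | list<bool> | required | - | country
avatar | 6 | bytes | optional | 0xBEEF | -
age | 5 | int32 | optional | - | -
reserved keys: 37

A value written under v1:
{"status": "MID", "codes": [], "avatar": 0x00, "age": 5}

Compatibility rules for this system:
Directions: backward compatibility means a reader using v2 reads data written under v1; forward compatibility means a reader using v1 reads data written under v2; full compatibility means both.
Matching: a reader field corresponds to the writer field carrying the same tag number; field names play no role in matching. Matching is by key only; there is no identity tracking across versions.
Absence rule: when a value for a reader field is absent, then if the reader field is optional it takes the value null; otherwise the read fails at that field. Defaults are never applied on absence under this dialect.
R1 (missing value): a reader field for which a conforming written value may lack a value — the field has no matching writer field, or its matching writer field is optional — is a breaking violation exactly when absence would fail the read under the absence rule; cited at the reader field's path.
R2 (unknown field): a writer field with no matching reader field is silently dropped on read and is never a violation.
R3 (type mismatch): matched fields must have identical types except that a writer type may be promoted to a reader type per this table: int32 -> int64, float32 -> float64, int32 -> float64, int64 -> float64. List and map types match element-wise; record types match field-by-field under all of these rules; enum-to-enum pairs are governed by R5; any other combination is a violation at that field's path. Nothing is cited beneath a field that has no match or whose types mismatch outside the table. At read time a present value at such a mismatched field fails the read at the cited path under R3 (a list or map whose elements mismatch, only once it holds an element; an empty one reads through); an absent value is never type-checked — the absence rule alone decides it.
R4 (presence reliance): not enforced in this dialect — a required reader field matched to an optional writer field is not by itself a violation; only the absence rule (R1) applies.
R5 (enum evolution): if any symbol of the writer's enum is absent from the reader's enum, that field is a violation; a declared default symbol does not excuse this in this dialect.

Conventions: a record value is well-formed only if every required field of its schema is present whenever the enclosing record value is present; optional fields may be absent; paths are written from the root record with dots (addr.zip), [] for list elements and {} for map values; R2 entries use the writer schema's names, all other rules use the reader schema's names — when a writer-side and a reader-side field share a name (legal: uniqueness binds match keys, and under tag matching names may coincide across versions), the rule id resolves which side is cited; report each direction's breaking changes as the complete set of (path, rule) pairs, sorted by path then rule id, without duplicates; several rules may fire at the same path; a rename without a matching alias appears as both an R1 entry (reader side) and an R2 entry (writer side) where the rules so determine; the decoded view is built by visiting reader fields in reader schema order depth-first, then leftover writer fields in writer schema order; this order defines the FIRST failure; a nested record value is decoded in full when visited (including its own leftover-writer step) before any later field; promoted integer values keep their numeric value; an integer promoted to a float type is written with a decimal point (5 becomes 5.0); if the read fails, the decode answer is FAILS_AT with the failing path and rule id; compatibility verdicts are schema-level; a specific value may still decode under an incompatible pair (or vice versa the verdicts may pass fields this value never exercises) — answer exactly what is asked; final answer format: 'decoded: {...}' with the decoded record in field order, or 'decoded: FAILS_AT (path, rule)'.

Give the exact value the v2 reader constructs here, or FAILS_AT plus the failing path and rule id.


each type pair in Account: writer, then reader
decode walk for Account under reader schema v2:
  status := "MID"
  read fails at signature under R1 (no fill)
  => FAILS_AT (signature, R1)
checking off the Account differences that do not matter here:
  field age in record Account: required changed to optional -> a verdict-level change on Account — the shown value reads the same

decoded: FAILS_AT (signature, R1)


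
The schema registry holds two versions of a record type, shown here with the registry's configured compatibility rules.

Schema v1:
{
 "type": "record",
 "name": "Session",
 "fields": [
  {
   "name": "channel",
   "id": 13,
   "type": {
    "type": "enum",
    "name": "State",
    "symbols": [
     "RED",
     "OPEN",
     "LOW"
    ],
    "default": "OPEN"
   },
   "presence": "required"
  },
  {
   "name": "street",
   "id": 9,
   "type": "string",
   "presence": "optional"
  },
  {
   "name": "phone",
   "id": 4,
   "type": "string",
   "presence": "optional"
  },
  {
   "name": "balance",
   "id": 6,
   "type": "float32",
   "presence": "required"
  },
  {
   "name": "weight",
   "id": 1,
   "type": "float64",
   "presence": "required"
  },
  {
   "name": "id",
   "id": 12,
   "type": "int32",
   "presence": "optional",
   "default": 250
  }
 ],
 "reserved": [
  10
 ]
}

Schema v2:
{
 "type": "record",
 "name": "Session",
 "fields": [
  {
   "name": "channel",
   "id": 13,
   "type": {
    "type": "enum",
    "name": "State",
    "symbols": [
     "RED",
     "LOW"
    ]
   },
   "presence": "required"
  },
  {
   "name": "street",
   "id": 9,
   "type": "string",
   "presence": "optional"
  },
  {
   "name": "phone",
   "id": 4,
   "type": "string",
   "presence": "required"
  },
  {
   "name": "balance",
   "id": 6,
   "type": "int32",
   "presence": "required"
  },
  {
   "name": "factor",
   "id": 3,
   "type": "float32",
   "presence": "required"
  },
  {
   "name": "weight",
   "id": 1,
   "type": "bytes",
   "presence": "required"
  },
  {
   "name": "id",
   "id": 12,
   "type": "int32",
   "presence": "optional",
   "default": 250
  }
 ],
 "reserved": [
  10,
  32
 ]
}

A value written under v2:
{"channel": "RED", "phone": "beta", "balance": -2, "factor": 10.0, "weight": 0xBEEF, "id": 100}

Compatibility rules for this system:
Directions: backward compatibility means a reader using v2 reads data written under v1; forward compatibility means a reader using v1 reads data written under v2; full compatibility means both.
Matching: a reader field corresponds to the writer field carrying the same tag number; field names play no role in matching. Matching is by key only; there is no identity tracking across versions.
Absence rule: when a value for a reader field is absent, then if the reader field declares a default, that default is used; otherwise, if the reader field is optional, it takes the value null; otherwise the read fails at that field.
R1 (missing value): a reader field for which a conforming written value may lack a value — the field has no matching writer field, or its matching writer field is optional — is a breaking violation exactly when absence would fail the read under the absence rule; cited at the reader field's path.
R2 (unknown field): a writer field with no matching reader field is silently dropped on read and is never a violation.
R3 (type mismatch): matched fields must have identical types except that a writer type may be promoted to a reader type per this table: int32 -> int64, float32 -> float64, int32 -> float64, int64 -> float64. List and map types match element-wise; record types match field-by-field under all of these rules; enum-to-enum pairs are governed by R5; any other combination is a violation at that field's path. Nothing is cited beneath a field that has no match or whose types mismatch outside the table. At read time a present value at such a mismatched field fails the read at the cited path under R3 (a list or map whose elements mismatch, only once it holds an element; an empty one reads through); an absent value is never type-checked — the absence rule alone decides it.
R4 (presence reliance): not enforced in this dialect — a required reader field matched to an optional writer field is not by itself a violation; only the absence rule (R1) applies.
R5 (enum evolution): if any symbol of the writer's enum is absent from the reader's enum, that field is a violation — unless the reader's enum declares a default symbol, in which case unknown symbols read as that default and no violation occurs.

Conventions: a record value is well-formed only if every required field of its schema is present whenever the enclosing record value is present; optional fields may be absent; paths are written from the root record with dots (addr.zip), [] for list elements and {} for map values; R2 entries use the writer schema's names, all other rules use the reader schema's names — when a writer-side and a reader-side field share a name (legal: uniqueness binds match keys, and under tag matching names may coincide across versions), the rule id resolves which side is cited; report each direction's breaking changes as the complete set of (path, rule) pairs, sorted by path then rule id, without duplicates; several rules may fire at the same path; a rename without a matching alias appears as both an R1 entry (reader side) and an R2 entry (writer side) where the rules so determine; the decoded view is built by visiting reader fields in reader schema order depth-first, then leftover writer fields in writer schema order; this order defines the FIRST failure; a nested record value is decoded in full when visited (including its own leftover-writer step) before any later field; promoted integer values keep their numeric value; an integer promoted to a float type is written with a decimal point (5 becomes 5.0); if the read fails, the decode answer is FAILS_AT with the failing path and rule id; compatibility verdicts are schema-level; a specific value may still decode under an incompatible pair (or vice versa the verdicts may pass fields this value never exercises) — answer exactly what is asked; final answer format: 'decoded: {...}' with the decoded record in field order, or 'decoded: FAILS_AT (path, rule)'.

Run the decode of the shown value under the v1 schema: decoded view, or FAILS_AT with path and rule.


decoded: FAILS_AT (balance, R3)

each type pair in Session: writer, then reader
decoding the Session value with the v1 reader:
  channel := "RED"
  street := null (missing; optional => null)
  phone := "beta"
  read fails at balance under R3
  => FAILS_AT (balance, R3)
the other Session changes do not affect what is asked:
  enum State (field channel in record Session): symbol OPEN removed (it was the default; the default is cleared) -> a verdict-level change on Session — the shown value reads the same
  field phone in record Session: optional changed to required -> a verdict-level change on Session — the shown value reads the same
  field weight in record Session: type float64 changed to bytes -> a verdict-level change on Session — the shown value reads the same
  added field factor to record Session: required float32, tag 3 (in v2 it sits immediately before weight) -> a verdict-level change on Session — the shown value reads the same


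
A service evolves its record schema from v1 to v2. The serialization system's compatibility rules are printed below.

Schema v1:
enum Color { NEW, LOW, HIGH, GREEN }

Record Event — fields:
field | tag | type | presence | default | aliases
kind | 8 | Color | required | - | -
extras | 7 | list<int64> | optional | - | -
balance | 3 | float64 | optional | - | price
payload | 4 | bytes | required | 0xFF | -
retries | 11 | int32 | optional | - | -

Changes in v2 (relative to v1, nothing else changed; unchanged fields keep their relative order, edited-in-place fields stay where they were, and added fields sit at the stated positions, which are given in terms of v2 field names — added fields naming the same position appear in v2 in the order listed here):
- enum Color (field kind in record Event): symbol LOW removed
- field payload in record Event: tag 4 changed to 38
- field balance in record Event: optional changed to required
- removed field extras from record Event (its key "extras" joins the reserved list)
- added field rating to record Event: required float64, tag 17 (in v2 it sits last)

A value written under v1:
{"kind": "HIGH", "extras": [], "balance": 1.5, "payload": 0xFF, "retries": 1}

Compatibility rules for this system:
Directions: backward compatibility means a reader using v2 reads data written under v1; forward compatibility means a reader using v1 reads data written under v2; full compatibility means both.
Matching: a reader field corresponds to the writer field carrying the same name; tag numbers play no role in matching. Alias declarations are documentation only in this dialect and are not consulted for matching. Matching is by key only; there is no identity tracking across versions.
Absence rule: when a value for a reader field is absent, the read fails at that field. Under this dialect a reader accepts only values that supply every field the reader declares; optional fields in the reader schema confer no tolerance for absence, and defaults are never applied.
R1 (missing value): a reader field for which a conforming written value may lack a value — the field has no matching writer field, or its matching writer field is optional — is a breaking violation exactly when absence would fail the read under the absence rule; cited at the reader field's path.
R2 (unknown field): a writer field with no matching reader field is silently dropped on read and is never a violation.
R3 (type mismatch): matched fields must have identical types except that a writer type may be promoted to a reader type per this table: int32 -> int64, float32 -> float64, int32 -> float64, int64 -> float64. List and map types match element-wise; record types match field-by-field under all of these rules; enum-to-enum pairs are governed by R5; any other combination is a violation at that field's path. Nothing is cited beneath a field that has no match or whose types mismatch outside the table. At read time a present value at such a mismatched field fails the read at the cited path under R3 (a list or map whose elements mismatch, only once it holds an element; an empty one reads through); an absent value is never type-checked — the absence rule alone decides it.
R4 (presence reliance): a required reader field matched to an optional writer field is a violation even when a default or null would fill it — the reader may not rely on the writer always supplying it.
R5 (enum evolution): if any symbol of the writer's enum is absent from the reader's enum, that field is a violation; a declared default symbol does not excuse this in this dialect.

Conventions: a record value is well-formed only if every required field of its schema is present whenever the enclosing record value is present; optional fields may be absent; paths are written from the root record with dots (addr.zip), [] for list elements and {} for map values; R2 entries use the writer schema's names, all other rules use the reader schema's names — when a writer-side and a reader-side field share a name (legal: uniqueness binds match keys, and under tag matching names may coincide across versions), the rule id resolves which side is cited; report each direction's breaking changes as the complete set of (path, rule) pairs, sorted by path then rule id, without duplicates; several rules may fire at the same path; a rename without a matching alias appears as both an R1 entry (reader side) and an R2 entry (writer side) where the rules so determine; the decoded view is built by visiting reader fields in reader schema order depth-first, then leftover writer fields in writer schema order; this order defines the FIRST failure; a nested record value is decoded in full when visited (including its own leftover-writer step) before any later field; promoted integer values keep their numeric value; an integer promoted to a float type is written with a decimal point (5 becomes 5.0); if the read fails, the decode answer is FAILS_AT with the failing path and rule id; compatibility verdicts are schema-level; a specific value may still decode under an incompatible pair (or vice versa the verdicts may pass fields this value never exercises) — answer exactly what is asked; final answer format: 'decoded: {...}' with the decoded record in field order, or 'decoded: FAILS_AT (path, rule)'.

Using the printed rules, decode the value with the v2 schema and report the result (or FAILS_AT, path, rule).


decoded: FAILS_AT (rating, R1)

arrows below run writer -> reader for Event
decode walk for Event under reader schema v2:
  kind := "HIGH"
  balance := 1.5
  payload := 0xFF
  retries := 1
  read fails at rating under R1 (no fill)
  => FAILS_AT (rating, R1)
the other Event changes do not affect what is asked:
  enum Color (field kind in record Event): symbol LOW removed -> schema-level compatibility only; this Event value's decode is unchanged
  field payload in record Event: tag 4 changed to 38 -> inert under this dialect — no rule fires on Event and the result does not move
  field balance in record Event: optional changed to required -> schema-level compatibility only; this Event value's decode is unchanged
  removed field extras from record Event (its key "extras" joins the reserved list) -> schema-level compatibility only; this Event value's decode is unchanged


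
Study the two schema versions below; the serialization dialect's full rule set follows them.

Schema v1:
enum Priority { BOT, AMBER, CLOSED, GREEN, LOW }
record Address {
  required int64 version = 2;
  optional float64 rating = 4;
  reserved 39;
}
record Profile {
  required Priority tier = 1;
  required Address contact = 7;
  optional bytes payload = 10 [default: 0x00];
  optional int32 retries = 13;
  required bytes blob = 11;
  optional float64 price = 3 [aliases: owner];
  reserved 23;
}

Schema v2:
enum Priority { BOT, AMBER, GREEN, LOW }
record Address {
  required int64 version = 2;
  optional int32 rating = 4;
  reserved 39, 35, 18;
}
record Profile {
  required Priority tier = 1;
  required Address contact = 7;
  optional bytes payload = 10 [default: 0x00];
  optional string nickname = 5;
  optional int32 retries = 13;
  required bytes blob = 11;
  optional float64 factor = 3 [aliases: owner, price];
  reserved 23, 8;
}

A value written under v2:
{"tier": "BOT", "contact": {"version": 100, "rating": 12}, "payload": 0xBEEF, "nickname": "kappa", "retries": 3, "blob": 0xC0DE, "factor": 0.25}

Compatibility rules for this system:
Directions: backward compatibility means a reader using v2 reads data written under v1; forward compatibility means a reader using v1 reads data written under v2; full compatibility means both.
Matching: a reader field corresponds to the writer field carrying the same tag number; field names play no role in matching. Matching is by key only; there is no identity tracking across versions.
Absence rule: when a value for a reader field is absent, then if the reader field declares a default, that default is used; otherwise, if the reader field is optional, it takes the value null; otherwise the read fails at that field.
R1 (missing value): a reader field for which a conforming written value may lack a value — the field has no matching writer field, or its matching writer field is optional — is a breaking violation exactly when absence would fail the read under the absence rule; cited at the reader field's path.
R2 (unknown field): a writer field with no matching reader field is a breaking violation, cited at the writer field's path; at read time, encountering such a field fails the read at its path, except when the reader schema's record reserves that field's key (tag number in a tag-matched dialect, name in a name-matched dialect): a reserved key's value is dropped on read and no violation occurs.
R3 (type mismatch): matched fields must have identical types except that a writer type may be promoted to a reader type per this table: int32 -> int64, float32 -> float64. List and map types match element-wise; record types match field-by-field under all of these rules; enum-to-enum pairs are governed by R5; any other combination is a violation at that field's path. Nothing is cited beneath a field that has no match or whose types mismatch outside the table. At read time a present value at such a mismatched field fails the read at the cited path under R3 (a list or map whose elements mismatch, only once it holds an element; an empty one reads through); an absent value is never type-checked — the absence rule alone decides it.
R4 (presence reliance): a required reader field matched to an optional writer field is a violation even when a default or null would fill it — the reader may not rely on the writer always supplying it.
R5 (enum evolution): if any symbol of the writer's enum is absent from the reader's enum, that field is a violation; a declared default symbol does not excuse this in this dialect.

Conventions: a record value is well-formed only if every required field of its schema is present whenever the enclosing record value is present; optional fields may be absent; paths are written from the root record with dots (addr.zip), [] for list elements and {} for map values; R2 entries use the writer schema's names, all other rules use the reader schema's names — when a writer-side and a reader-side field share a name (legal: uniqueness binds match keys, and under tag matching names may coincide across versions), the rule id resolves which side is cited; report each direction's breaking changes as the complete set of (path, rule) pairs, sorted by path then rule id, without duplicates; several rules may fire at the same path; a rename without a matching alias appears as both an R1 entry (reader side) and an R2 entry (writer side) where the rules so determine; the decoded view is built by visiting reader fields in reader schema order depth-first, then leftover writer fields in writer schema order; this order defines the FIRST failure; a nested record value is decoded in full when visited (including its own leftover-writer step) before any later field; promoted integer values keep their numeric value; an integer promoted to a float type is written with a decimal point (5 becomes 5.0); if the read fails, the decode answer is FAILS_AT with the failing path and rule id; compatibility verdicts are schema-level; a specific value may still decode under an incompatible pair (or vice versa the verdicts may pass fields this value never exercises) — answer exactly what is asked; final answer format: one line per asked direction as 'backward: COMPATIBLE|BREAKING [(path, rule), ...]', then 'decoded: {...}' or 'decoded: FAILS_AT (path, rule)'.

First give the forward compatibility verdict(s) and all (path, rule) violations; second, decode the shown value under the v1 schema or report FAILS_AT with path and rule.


forward: BREAKING [(contact.rating, R3), (nickname, R2)]; decoded: FAILS_AT (contact.rating, R3)

each type pair in Profile: writer, then reader
forward analysis of Profile with v1 as reader and v2 as writer:
  tier <- tier (Priority -> Priority, writer required)
  contact <- contact (Address -> Address, writer required)
  payload <- payload (bytes -> bytes, writer optional)
  retries <- retries (int32 -> int32, writer optional)
  blob <- blob (bytes -> bytes, writer required)
  price <- factor (float64 -> float64, writer optional)
  nickname (writer side), unknown to reader
  contact.version <- contact.version (int64 -> int64, writer required)
  contact.rating <- contact.rating (int32 -> float64, writer optional)
  violation R3 at contact.rating
  violation R2 at nickname
  forward on Profile therefore BREAKING (2)
decode walk for Profile under reader schema v1:
  tier := "BOT"
  contact.version := 100
  read fails at contact.rating under R3
  => FAILS_AT (contact.rating, R3)
the rest of the Profile diff is inert for this question:
  renamed field price to factor in record Profile (alias price declared on the renamed field) -> triggers nothing under Profile's printed rules — same verdict
  enum Priority (field tier in record Profile): symbol CLOSED removed -> fires only in the backward direction of Profile, which is not asked here


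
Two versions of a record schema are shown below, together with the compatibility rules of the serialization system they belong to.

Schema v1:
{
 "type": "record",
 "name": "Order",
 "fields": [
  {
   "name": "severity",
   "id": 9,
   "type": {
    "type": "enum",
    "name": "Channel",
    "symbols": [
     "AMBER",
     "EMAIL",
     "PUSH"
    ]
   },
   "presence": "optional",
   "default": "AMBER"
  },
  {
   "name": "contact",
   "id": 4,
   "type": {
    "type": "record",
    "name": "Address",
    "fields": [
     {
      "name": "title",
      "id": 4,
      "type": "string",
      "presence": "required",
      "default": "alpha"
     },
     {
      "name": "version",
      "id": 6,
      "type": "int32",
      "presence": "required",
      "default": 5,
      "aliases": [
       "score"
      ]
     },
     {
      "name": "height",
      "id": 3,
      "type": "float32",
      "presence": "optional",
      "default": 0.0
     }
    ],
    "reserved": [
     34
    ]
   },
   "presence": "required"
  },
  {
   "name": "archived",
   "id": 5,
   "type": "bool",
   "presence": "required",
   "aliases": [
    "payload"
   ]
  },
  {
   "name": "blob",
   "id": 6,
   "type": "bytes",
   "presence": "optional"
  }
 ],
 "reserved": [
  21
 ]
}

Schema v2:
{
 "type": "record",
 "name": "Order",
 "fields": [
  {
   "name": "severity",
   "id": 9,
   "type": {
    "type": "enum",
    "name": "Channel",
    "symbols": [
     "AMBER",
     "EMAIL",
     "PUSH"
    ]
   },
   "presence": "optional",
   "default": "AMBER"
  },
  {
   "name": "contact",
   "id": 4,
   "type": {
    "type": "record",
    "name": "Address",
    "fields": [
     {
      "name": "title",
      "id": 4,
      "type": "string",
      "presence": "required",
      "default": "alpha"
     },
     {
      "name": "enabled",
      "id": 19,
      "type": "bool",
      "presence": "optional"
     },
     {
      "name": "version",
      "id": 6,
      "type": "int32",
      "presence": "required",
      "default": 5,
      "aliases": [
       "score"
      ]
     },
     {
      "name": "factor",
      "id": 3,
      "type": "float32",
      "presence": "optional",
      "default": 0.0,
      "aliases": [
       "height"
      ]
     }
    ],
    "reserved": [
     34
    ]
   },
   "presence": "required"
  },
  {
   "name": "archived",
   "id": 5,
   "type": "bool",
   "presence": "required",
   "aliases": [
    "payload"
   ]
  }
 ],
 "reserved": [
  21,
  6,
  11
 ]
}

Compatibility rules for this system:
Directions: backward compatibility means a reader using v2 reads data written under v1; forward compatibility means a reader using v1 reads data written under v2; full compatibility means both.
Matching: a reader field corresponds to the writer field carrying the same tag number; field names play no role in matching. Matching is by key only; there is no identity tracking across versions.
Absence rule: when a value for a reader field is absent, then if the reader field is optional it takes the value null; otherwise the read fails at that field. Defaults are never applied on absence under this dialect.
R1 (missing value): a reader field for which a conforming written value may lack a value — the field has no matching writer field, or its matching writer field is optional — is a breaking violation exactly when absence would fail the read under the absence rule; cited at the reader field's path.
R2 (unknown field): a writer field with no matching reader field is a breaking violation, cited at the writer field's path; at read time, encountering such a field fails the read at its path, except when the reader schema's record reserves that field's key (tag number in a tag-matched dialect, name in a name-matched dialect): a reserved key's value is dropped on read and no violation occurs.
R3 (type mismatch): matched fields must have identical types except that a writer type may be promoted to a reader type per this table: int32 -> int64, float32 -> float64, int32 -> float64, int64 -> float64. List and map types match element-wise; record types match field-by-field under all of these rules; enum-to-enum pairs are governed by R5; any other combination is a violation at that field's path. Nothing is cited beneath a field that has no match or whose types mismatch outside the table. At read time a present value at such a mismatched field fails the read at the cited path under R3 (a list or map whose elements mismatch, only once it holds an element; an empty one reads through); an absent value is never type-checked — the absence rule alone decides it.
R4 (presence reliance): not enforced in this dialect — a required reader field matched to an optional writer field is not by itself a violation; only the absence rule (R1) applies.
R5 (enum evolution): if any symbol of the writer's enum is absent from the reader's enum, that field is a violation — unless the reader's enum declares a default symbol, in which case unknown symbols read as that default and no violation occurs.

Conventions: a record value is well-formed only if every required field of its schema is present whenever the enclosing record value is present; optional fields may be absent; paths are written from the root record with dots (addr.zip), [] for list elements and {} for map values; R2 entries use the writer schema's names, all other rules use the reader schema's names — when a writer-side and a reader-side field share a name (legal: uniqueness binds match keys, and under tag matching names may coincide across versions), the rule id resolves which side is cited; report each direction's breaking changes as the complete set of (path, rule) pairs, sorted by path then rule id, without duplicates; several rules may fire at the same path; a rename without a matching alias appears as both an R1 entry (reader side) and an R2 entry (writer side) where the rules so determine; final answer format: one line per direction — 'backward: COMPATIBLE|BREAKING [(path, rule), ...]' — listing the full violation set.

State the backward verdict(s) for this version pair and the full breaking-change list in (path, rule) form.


in Order below, arrows point writer -> reader
backward pass over Order, reader schema v2, writer schema v1:
  severity: paired with writer severity (Channel -> Channel; writer optional)
  contact: paired with writer contact (Address -> Address; writer required)
  archived: paired with writer archived (bool -> bool; writer required)
  writer field blob has no reader counterpart
  contact.title: paired with writer contact.title (string -> string; writer required)
  contact.enabled: no writer-side match
  contact.version: paired with writer contact.version (int32 -> int32; writer required)
  contact.factor: paired with writer contact.height (float32 -> float32; writer optional)
  => no violations; backward on Order: COMPATIBLE
diffs on Order not affecting the asked answer:
  removed field blob from record Order (its key 6 joins the reserved list) -> triggers nothing under Order's printed rules — same verdict
  added field enabled to record Address: optional bool, tag 19 (in v2 it sits immediately before version) -> fires only in the forward direction of Order, which is not asked here
  renamed field height to factor in record Address (alias height declared on the renamed field) -> triggers nothing under Order's printed rules — same verdict

backward: COMPATIBLE []


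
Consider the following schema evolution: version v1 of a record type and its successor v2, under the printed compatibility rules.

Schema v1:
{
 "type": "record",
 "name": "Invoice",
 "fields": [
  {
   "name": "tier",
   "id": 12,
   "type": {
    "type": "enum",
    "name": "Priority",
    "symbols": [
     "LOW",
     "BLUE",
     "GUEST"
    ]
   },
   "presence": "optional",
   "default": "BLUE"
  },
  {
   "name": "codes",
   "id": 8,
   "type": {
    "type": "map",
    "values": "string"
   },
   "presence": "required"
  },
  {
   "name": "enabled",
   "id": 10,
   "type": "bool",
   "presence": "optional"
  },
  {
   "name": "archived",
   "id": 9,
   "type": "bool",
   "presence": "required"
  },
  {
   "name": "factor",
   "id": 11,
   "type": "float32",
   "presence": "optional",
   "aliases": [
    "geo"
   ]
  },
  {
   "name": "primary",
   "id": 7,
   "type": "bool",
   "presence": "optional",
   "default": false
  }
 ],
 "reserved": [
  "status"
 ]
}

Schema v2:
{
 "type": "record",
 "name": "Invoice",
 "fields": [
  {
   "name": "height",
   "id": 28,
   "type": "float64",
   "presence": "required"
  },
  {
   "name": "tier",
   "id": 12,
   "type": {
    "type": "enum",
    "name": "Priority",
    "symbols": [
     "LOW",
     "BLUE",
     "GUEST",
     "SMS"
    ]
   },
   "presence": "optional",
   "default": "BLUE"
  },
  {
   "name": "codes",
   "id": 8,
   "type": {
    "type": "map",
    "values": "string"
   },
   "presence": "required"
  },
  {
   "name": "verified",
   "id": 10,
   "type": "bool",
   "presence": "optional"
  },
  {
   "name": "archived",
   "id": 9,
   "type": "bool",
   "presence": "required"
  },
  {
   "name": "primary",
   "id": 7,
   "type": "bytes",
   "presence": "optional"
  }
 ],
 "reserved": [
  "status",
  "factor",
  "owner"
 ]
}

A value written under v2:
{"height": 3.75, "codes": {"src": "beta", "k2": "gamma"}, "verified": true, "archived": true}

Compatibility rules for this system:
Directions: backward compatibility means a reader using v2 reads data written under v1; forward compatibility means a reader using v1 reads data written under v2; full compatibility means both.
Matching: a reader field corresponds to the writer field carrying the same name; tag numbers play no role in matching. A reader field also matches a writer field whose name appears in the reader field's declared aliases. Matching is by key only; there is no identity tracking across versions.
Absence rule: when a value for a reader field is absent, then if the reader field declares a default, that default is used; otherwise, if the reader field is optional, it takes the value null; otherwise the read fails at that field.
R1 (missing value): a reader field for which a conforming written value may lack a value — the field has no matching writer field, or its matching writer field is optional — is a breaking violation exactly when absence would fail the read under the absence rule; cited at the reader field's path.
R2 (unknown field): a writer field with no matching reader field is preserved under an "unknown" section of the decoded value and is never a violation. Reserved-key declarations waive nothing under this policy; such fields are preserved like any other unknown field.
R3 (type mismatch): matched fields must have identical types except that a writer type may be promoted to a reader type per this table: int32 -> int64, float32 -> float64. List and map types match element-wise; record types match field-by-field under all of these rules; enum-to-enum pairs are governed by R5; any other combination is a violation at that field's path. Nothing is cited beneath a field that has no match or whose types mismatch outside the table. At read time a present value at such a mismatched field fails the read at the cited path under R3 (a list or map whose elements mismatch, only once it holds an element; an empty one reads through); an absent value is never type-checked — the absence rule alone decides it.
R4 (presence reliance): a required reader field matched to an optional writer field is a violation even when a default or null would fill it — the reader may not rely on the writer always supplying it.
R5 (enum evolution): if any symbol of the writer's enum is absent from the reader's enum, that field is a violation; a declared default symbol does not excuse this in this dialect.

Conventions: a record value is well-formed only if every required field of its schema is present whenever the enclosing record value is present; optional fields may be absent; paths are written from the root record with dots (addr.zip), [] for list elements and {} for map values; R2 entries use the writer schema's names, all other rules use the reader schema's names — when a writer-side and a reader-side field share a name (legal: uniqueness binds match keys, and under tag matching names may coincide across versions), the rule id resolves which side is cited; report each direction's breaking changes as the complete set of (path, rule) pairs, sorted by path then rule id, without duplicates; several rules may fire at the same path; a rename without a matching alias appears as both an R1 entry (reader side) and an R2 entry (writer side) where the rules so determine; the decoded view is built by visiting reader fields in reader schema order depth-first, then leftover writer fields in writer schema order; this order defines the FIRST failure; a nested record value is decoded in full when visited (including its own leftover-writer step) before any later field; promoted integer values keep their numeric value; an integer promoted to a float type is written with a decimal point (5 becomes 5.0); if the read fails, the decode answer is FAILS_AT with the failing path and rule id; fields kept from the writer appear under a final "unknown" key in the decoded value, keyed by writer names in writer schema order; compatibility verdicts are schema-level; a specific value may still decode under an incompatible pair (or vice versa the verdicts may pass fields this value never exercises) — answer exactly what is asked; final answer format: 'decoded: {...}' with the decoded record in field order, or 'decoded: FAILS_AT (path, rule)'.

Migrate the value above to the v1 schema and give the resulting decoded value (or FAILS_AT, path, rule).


decoded: {"tier": "BLUE", "codes": {"src": "beta", "k2": "gamma"}, "enabled": null, "archived": true, "factor": null, "primary": false, "unknown": {"height": 3.75, "verified": true}}

the writer's type comes first in each Invoice pair
decode (reader v1):
  tier := "BLUE" (missing; default applied)
  codes := {"src": "beta", "k2": "gamma"}
  enabled := null (missing; optional => null)
  archived := true
  factor := null (missing; optional => null)
  primary := false (missing; default applied)
  writer height: kept under "unknown"
  writer verified: kept under "unknown"
  => decoded: {"tier": "BLUE", "codes": {"src": "beta", "k2": "gamma"}, "enabled": null, "archived": true, "factor": null, "primary": false, "unknown": {"height": 3.75, "verified": true}}
diffs on Invoice not affecting the asked answer:
  field primary in record Invoice: type bool changed to bytes (its default is dropped) -> affects the rule determinations only; this particular Invoice value decodes identically
  enum Priority (field tier in record Invoice): symbol SMS added -> affects the rule determinations only; this particular Invoice value decodes identically
  removed field factor from record Invoice (its key "factor" joins the reserved list) -> inert under this dialect — no rule fires on Invoice and the result does not move


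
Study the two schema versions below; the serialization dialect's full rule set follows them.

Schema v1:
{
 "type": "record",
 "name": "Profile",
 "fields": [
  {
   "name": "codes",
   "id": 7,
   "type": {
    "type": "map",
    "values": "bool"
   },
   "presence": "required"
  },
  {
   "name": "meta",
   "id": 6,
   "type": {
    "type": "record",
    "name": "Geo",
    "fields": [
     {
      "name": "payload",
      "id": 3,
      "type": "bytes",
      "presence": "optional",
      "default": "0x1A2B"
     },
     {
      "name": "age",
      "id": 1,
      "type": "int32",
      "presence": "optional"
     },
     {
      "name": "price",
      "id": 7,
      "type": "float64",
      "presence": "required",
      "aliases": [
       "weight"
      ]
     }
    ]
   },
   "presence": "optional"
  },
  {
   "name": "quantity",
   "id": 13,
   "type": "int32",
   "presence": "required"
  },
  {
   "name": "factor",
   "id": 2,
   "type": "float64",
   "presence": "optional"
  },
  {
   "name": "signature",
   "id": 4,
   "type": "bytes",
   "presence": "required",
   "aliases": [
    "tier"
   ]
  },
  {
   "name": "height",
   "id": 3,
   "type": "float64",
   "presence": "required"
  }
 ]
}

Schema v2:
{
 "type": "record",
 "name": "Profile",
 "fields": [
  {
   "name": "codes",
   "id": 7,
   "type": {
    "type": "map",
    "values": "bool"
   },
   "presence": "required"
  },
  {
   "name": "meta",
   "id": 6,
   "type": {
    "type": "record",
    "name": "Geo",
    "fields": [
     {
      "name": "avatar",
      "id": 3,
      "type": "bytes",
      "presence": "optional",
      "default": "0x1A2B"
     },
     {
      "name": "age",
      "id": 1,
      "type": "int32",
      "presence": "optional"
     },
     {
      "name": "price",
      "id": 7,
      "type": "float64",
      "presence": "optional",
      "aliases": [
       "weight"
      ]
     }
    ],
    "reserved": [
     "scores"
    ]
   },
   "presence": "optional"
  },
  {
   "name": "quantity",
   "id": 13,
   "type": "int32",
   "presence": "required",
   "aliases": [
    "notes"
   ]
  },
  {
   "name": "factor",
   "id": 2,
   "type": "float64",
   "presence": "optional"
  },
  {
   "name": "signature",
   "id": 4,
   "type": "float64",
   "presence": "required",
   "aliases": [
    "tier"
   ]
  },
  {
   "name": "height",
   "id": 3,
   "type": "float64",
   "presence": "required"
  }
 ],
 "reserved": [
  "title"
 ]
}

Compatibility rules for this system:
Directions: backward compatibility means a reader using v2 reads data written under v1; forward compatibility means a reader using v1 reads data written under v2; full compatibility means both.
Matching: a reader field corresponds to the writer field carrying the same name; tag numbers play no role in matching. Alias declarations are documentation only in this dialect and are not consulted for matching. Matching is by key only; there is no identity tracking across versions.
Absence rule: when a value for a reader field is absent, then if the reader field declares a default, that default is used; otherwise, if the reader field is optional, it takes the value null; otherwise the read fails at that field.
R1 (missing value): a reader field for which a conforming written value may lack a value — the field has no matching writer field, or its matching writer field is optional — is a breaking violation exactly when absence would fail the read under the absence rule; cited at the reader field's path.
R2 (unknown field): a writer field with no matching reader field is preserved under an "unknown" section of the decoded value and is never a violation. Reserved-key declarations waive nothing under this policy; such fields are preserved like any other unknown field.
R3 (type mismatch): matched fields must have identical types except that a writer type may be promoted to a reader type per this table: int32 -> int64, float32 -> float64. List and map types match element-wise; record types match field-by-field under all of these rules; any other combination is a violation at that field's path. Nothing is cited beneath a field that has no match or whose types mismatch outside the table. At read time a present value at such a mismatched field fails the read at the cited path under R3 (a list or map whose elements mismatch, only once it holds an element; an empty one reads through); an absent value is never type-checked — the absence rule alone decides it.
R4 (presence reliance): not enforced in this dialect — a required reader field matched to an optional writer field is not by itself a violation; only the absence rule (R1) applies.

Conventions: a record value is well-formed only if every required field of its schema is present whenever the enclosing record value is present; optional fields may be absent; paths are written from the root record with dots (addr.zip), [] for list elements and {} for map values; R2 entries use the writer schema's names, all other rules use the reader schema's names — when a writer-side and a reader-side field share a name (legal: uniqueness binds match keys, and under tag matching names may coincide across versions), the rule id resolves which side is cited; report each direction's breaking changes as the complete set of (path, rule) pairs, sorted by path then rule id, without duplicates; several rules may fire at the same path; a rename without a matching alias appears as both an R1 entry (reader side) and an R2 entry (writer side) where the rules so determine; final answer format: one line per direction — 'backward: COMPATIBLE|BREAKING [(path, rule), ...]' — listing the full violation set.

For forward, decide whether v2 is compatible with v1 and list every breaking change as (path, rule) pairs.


arrows below run writer -> reader for Profile
forward on Profile — v1 reading data written by v2:
  codes <- codes (map<string, bool> -> map<string, bool>, writer required)
  meta <- meta (Geo -> Geo, writer optional)
  quantity <- quantity (int32 -> int32, writer required)
  factor <- factor (float64 -> float64, writer optional)
  signature <- signature (float64 -> bytes, writer required)
  height <- height (float64 -> float64, writer required)
  no writer field matches reader meta.payload
  meta.age <- meta.age (int32 -> int32, writer optional)
  meta.price <- meta.price (float64 -> float64, writer optional)
  writer field meta.avatar has no reader counterpart
  violation R1 at meta.price
  violation R3 at signature
  => forward: BREAKING (2)
the rest of the Profile diff is inert for this question:
  renamed field payload to avatar in record Geo -> inert for the asked Profile verdict: nothing fires

forward: BREAKING [(meta.price, R1), (signature, R3)]
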